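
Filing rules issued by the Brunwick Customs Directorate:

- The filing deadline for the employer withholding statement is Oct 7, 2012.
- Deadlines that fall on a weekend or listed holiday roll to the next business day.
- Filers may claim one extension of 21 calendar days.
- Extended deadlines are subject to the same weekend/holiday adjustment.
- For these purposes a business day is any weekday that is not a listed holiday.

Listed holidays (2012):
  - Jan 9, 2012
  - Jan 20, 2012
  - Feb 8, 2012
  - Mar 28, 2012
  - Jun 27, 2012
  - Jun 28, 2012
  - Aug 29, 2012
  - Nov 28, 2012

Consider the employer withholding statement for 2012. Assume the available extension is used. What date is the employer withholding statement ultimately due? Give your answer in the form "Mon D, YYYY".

The statutory due date is Oct 7, 2012.
Oct 7, 2012 falls on a Sunday. Rolling to the next business day gives Oct 8, 2012, a Monday.
The 21-calendar-day extension moves the deadline from Oct 8, 2012 to Oct 29, 2012.
Oct 29, 2012 is a Monday and not a listed holiday, so it stands.
The final due date is Oct 29, 2012.

Oct 29, 2012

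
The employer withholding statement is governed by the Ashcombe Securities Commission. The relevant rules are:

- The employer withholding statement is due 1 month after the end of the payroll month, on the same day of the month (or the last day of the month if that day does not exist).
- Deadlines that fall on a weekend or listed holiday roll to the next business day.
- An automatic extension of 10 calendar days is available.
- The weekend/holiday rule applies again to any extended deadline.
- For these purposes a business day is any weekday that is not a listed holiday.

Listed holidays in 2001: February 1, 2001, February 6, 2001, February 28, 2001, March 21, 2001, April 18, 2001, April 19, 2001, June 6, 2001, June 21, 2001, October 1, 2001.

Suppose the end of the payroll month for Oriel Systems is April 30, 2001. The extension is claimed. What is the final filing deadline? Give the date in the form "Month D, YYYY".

June 11, 2001

Moving 1 month forward from April 30, 2001 on the corresponding day gives May 30, 2001.
Since May 30, 2001 is a Wednesday and not a holiday, the date is unchanged.
The 10-calendar-day extension moves the deadline from May 30, 2001 to June 9, 2001.
June 9, 2001 is a Saturday, so it moves to the next business day, June 11, 2001 (Monday).
Final deadline: June 11, 2001.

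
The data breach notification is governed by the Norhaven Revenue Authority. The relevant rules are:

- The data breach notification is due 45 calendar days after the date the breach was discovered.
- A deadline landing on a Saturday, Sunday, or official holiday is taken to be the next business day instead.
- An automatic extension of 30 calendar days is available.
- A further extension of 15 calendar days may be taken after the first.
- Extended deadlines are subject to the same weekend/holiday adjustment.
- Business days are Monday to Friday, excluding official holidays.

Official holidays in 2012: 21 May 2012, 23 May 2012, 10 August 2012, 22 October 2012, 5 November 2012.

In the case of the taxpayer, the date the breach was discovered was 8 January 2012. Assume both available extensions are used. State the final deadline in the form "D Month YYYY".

9 April 2012

45 calendar days after 8 January 2012 is 22 February 2012.
22 February 2012 is a Wednesday and not a listed holiday, so it stands.
With the 30-day extension, 22 February 2012 becomes 23 March 2012.
23 March 2012 falls on a Friday, which is a business day, so no adjustment is needed.
The 15-calendar-day extension moves the deadline from 23 March 2012 to 7 April 2012.
7 April 2012 is a Saturday; the next business day is 9 April 2012 (Monday).
The final due date is 9 April 2012.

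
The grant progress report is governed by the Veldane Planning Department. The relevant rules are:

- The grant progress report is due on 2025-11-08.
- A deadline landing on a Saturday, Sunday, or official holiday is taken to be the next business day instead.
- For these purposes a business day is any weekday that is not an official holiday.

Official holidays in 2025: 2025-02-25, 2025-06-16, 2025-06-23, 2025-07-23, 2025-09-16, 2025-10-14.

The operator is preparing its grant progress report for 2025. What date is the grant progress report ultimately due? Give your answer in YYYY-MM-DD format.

2025-11-10

The stated deadline is 2025-11-08.
2025-11-08 is a Saturday, so it moves to the next business day, 2025-11-10 (Monday).
The final due date is 2025-11-10.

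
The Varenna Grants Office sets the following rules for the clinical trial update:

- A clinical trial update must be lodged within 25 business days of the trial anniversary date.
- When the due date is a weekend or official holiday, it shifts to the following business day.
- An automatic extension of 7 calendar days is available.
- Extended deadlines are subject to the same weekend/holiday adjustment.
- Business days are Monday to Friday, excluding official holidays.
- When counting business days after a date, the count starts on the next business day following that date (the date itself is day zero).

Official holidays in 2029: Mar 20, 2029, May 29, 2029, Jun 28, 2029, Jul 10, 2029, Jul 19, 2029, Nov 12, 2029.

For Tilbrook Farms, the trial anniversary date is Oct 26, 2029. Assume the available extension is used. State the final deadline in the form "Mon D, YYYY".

Dec 10, 2029

Starting the day after Oct 26, 2029 and counting 25 business days lands on Dec 3, 2029.
Since Dec 3, 2029 is a Monday and not a holiday, the date is unchanged.
Add the 7 calendar-day extension to Dec 3, 2029: Dec 10, 2029.
Since Dec 10, 2029 is a Monday and not a holiday, the date is unchanged.
The final due date is Dec 10, 2029.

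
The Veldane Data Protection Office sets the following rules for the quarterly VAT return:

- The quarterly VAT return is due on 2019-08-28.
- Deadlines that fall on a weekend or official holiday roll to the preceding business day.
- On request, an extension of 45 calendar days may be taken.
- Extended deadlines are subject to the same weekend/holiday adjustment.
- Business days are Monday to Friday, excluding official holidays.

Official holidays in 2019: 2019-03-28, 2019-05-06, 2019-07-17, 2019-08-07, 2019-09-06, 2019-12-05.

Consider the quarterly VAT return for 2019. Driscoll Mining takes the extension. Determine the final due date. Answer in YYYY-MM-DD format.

2019-10-11

Start from the fixed due date, 2019-08-28.
2019-08-28 (Wednesday) is already a business day.
Add the 45 calendar-day extension to 2019-08-28: 2019-10-12.
2019-10-12 is a Saturday, so it moves to the preceding business day, 2019-10-11 (Friday).
Deadline: 2019-10-11.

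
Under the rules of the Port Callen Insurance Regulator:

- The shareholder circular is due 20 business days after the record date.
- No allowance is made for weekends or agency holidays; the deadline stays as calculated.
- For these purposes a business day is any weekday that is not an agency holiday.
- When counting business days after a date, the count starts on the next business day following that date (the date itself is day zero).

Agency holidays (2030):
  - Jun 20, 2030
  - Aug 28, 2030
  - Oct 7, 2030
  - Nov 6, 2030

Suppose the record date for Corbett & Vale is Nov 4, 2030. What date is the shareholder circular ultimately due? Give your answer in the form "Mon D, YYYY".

20 business days after Nov 4, 2030, excluding weekends and holidays, is Dec 3, 2030.
Dec 3, 2030 falls on a Tuesday. The rules make no weekend/holiday allowance, so it remains Dec 3, 2030.
Deadline: Dec 3, 2030.

Dec 3, 2030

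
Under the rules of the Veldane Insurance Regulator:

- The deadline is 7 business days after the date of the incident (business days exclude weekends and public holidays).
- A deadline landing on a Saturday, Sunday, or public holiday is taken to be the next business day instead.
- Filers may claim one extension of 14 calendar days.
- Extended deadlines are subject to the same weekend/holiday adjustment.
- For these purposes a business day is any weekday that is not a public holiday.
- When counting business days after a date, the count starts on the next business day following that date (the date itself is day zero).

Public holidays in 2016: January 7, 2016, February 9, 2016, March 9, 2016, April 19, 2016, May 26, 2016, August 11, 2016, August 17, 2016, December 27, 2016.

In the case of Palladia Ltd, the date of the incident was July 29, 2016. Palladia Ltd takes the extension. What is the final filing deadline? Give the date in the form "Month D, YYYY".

August 23, 2016

7 business days after July 29, 2016, excluding weekends and holidays, is August 9, 2016.
August 9, 2016 (Tuesday) is already a business day.
With the 14-day extension, August 9, 2016 becomes August 23, 2016.
August 23, 2016 is a Tuesday and not a listed holiday, so it stands.
Deadline: August 23, 2016.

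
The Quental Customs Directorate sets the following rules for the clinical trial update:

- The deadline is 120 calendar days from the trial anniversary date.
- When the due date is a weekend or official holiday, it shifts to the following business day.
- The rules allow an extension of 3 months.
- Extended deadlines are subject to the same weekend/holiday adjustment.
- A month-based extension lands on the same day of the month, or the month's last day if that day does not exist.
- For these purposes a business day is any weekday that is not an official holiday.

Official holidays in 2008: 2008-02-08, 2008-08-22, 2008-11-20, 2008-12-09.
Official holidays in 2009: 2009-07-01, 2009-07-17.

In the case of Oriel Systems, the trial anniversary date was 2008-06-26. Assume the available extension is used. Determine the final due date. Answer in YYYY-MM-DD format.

2009-01-26

120 calendar days after 2008-06-26 is 2008-10-24.
2008-10-24 is a Friday and not a listed holiday, so it stands.
The 3 months extension carries 2008-10-24 to 2009-01-24.
2009-01-24 is a Saturday, so it moves to the next business day, 2009-01-26 (Monday).
The final due date is 2009-01-26.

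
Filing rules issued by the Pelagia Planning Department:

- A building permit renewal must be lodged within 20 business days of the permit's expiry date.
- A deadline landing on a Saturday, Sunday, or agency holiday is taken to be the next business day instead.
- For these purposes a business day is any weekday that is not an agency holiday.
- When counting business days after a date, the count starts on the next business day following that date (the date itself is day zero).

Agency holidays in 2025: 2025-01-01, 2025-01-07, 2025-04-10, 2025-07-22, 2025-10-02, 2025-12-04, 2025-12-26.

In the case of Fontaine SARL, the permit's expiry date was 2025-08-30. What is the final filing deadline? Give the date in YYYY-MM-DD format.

Starting the day after 2025-08-30 and counting 20 business days lands on 2025-09-26.
2025-09-26 is a Friday and not a listed holiday, so it stands.
So the filing is due 2025-09-26.

2025-09-26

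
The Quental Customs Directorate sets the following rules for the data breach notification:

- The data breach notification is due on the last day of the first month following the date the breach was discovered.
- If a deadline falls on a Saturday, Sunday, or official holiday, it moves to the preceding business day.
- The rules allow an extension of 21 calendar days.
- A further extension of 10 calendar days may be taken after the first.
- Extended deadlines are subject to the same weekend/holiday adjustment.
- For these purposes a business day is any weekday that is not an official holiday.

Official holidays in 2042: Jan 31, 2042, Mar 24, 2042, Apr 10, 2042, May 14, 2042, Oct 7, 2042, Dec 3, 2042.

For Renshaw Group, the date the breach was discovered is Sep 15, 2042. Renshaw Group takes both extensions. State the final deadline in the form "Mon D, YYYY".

Dec 1, 2042

The first month after Sep 15, 2042 is October 2042, whose last day is Oct 31, 2042.
Since Oct 31, 2042 is a Friday and not a holiday, the date is unchanged.
The 21-calendar-day extension moves the deadline from Oct 31, 2042 to Nov 21, 2042.
Nov 21, 2042 (Friday) is already a business day.
Applying the 10-calendar-day extension: Nov 21, 2042 + 10 days = Dec 1, 2042.
Dec 1, 2042 falls on a Monday, which is a business day, so no adjustment is needed.
The final due date is Dec 1, 2042.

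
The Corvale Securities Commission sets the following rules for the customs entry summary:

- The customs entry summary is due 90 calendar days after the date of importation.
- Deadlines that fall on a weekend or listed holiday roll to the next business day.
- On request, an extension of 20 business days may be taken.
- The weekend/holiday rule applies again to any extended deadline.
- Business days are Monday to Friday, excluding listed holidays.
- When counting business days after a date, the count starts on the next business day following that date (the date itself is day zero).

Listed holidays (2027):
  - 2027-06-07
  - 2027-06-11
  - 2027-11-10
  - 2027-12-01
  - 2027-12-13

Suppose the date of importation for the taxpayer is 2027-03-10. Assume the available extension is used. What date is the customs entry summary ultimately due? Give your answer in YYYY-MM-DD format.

Adding 90 calendar days to 2027-03-10 gives 2027-06-08.
Since 2027-06-08 is a Tuesday and not a holiday, the date is unchanged.
The 20-business-day extension runs from 2027-06-08 to 2027-07-07.
2027-07-07 falls on a Wednesday, which is a business day, so no adjustment is needed.
Deadline: 2027-07-07.

2027-07-07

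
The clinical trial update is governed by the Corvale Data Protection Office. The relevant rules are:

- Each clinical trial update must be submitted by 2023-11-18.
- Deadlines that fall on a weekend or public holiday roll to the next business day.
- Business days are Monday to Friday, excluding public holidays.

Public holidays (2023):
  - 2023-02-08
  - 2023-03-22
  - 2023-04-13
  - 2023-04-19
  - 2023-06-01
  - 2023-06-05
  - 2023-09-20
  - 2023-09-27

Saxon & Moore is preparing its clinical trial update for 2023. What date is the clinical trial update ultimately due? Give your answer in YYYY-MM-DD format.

2023-11-20

The statutory due date is 2023-11-18.
Because 2023-11-18 is a Saturday, the deadline becomes 2023-11-20 (Monday).
The final due date is 2023-11-20.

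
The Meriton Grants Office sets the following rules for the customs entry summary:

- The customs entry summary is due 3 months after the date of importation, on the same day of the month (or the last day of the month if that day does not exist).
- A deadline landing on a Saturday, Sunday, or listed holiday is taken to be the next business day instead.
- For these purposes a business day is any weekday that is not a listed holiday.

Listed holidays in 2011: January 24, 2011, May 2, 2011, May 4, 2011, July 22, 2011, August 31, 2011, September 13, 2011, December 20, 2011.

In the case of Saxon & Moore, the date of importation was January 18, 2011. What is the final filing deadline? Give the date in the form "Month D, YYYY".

April 18, 2011

3 months from January 18, 2011 is April 18, 2011.
April 18, 2011 falls on a Monday, which is a business day, so no adjustment is needed.
The final due date is April 18, 2011.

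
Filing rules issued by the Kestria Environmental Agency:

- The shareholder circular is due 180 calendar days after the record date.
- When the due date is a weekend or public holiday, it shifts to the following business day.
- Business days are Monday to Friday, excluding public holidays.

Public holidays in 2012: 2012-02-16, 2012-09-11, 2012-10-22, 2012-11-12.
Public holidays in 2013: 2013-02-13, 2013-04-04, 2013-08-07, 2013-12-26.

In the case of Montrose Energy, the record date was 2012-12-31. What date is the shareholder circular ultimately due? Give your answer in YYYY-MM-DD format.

From 2012-12-31, 180 calendar days later is 2013-06-29.
2013-06-29 is a Saturday, so it moves to the next business day, 2013-07-01 (Monday).
Final deadline: 2013-07-01.

2013-07-01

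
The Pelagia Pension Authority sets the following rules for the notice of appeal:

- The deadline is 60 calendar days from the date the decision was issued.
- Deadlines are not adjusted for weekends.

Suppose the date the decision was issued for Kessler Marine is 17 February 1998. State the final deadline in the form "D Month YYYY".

18 April 1998

From 17 February 1998, 60 calendar days later is 18 April 1998.
18 April 1998 is a Saturday; no weekend or holiday adjustment applies.
The final due date is 18 April 1998.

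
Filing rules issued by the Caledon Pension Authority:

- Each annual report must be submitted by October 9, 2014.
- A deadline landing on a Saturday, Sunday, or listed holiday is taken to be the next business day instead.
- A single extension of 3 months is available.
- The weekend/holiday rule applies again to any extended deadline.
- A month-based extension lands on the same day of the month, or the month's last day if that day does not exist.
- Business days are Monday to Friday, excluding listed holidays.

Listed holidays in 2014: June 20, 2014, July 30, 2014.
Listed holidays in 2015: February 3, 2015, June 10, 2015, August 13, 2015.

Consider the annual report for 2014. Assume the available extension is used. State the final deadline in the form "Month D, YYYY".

The stated deadline is October 9, 2014.
October 9, 2014 (Thursday) is already a business day.
Add 3 months to October 9, 2014: January 9, 2015.
January 9, 2015 falls on a Friday, which is a business day, so no adjustment is needed.
Final deadline: January 9, 2015.

January 9, 2015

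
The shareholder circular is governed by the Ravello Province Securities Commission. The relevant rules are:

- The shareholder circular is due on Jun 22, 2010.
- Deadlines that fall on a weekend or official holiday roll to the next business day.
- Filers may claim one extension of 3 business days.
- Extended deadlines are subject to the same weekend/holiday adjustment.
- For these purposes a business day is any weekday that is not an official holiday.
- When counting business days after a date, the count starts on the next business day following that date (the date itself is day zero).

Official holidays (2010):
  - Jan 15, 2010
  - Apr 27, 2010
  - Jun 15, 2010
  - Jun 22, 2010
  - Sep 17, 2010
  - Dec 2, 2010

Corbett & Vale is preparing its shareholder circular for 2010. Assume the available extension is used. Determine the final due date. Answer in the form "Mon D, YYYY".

The stated deadline is Jun 22, 2010.
Because Jun 22, 2010 is a listed holiday, the deadline becomes Jun 23, 2010 (Wednesday).
The 3-business-day extension runs from Jun 23, 2010 to Jun 28, 2010.
Jun 28, 2010 (Monday) is already a business day.
So the filing is due Jun 28, 2010.

Jun 28, 2010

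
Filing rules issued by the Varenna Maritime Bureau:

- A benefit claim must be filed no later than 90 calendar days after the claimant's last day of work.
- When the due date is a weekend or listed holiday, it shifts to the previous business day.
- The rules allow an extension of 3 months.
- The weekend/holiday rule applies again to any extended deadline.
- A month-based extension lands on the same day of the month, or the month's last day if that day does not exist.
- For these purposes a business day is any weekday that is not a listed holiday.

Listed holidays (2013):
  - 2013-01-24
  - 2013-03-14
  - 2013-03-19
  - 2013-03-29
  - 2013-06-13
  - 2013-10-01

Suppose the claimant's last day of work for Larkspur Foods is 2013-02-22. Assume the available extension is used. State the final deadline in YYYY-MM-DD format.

2013-08-23

90 calendar days after 2013-02-22 is 2013-05-23.
2013-05-23 falls on a Thursday, which is a business day, so no adjustment is needed.
Applying the 3 months extension: 3 months after 2013-05-23 is 2013-08-23.
2013-08-23 (Friday) is already a business day.
So the filing is due 2013-08-23.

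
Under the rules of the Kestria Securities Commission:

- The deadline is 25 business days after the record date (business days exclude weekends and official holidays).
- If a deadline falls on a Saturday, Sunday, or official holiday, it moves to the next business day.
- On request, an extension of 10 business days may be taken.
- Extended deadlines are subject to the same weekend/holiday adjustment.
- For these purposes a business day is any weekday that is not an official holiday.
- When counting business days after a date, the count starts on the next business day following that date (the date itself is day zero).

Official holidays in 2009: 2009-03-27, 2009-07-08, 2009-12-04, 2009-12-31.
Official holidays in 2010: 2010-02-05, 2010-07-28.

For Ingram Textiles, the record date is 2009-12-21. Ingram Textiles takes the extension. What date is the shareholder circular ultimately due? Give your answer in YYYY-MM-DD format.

25 business days after 2009-12-21, excluding weekends and holidays, is 2010-01-26.
2010-01-26 (Tuesday) is already a business day.
The 10-business-day extension runs from 2010-01-26 to 2010-02-10.
Since 2010-02-10 is a Wednesday and not a holiday, the date is unchanged.
Deadline: 2010-02-10.

2010-02-10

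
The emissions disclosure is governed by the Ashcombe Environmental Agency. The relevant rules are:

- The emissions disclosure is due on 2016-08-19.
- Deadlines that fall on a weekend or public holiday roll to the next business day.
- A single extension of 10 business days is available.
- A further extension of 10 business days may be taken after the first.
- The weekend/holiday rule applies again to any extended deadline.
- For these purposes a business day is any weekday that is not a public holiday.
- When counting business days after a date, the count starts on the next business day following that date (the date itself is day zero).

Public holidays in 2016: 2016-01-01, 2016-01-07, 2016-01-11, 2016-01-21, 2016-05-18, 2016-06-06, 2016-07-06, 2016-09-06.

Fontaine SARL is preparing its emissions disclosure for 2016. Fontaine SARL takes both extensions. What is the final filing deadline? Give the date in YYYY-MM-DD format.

2016-09-19

The statutory due date is 2016-08-19.
2016-08-19 is a Friday and not a listed holiday, so it stands.
Applying the 10-business-day extension: 10 business days after 2016-08-19 is 2016-09-02.
2016-09-02 (Friday) is already a business day.
The 10-business-day extension runs from 2016-09-02 to 2016-09-19.
2016-09-19 falls on a Monday, which is a business day, so no adjustment is needed.
Deadline: 2016-09-19.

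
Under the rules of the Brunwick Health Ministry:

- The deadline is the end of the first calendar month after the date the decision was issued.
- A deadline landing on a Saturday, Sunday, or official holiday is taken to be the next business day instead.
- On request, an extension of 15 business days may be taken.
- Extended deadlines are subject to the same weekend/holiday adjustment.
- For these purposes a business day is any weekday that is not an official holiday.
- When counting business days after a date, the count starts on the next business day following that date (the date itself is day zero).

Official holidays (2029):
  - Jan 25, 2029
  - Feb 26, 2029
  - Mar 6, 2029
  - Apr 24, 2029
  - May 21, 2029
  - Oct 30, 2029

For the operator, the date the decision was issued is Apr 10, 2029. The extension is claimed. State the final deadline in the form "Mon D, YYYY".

1 month after Apr 10, 2029 falls in May 2029; the last day of that month is May 31, 2029.
May 31, 2029 is a Thursday and not a listed holiday, so it stands.
The 15-business-day extension runs from May 31, 2029 to Jun 21, 2029.
Jun 21, 2029 (Thursday) is already a business day.
So the filing is due Jun 21, 2029.

Jun 21, 2029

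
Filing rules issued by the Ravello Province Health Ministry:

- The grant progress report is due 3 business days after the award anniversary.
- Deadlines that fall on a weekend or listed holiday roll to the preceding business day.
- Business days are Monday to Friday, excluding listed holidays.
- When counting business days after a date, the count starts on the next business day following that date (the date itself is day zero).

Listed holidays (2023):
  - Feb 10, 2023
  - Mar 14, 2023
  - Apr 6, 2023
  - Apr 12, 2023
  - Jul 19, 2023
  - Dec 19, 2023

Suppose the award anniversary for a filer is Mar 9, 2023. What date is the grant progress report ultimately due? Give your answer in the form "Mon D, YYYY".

Counting 3 business days after Mar 9, 2023 (skipping weekends and listed holidays) reaches Mar 15, 2023.
Mar 15, 2023 (Wednesday) is already a business day.
The final due date is Mar 15, 2023.

Mar 15, 2023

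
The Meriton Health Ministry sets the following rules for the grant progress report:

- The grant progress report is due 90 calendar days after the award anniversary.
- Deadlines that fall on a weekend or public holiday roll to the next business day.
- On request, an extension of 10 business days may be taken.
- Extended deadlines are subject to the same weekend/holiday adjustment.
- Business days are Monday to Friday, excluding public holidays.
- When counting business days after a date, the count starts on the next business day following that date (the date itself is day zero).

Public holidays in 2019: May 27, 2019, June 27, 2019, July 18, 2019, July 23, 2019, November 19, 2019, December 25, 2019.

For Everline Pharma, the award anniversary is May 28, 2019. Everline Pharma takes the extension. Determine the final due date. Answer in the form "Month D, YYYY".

Adding 90 calendar days to May 28, 2019 gives August 26, 2019.
Since August 26, 2019 is a Monday and not a holiday, the date is unchanged.
The 10-business-day extension runs from August 26, 2019 to September 9, 2019.
September 9, 2019 falls on a Monday, which is a business day, so no adjustment is needed.
The final due date is September 9, 2019.

September 9, 2019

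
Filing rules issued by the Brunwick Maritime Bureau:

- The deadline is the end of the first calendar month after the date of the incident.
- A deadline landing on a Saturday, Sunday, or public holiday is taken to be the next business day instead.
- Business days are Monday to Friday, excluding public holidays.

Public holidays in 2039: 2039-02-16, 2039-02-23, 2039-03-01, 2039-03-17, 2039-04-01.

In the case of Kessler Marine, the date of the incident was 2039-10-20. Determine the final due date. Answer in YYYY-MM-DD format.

The first month after 2039-10-20 is November 2039, whose last day is 2039-11-30.
2039-11-30 is a Wednesday and not a listed holiday, so it stands.
So the filing is due 2039-11-30.

2039-11-30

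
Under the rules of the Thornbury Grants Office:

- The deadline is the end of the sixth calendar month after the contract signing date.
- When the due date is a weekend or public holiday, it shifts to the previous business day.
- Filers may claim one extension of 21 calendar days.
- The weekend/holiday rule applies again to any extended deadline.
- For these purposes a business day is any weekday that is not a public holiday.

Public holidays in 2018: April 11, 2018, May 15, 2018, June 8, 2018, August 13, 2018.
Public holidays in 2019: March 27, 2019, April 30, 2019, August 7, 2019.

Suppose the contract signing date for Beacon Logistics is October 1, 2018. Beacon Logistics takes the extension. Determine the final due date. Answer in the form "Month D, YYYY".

May 20, 2019

The sixth month after October 1, 2018 is April 2019, whose last day is April 30, 2019.
April 30, 2019 falls on a listed holiday. Rolling to the preceding business day gives April 29, 2019, a Monday.
Applying the 21-calendar-day extension: April 29, 2019 + 21 days = May 20, 2019.
May 20, 2019 is a Monday and not a listed holiday, so it stands.
Final deadline: May 20, 2019.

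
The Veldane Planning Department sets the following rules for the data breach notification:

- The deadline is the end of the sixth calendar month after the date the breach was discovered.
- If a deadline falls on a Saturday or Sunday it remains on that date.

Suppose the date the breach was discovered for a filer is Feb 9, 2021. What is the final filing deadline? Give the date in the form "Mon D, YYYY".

6 months after Feb 9, 2021 falls in August 2021; the last day of that month is Aug 31, 2021.
No adjustment is made for weekends or holidays, so Aug 31, 2021 stands.
So the filing is due Aug 31, 2021.

Aug 31, 2021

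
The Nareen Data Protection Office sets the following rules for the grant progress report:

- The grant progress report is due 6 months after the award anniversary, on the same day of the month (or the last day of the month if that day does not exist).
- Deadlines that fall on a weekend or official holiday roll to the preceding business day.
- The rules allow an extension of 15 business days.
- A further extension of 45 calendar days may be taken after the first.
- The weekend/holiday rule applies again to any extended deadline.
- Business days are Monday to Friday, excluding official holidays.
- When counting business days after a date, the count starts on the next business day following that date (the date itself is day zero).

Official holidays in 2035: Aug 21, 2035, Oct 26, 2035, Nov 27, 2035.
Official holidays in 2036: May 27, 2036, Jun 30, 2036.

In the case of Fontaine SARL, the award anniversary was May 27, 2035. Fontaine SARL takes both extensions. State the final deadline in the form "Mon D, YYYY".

6 months from May 27, 2035 is Nov 27, 2035.
Nov 27, 2035 is a listed holiday; the preceding business day is Nov 26, 2035 (Monday).
The 15-business-day extension runs from Nov 26, 2035 to Dec 18, 2035.
Dec 18, 2035 (Tuesday) is already a business day.
With the 45-day extension, Dec 18, 2035 becomes Feb 1, 2036.
Since Feb 1, 2036 is a Friday and not a holiday, the date is unchanged.
So the filing is due Feb 1, 2036.

Feb 1, 2036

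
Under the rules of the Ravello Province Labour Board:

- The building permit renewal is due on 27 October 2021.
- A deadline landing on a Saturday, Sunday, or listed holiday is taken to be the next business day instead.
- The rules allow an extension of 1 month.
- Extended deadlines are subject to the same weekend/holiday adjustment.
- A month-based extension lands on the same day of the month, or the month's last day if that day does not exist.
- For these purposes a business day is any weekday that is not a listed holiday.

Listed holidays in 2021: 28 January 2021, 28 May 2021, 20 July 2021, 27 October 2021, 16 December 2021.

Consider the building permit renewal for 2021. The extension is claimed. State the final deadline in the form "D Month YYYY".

29 November 2021

Start from the fixed due date, 27 October 2021.
27 October 2021 is a listed holiday; the next business day is 28 October 2021 (Thursday).
Add 1 month to 28 October 2021: 28 November 2021.
28 November 2021 falls on a Sunday. Rolling to the next business day gives 29 November 2021, a Monday.
Final deadline: 29 November 2021.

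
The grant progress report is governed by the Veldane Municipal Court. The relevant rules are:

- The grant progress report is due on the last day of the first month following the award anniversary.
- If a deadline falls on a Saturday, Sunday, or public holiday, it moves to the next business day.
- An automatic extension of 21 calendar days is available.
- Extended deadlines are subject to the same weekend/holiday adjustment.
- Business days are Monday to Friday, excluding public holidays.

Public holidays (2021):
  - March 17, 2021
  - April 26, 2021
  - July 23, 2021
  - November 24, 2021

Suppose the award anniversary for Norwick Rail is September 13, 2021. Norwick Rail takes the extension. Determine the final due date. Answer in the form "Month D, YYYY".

1 month after September 13, 2021 is October 2021; that month ends on October 31, 2021.
Because October 31, 2021 is a Sunday, the deadline becomes November 1, 2021 (Monday).
Applying the 21-calendar-day extension: November 1, 2021 + 21 days = November 22, 2021.
Since November 22, 2021 is a Monday and not a holiday, the date is unchanged.
Deadline: November 22, 2021.

November 22, 2021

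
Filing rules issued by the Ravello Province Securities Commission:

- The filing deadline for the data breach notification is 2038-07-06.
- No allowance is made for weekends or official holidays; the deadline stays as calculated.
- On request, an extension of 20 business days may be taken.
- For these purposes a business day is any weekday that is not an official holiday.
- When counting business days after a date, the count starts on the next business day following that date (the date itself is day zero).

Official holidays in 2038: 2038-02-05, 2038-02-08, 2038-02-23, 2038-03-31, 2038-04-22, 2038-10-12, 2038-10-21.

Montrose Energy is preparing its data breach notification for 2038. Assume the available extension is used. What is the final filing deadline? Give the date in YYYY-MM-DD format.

2038-08-03

The stated deadline is 2038-07-06.
2038-07-06 is a Tuesday; no weekend or holiday adjustment applies.
Counting 20 further business days from 2038-07-06 reaches 2038-08-03.
2038-08-03 falls on a Tuesday. The rules make no weekend/holiday allowance, so it remains 2038-08-03.
The final due date is 2038-08-03.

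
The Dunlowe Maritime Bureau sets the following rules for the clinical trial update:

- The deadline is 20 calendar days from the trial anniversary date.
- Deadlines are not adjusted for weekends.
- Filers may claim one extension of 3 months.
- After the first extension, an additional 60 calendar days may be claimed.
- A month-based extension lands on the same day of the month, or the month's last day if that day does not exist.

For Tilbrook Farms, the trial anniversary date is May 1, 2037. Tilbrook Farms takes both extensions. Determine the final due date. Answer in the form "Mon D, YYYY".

From May 1, 2037, 20 calendar days later is May 21, 2037.
No adjustment is made for weekends or holidays, so May 21, 2037 stands.
Add 3 months to May 21, 2037: Aug 21, 2037.
Aug 21, 2037 falls on a Friday. The rules make no weekend/holiday allowance, so it remains Aug 21, 2037.
With the 60-day extension, Aug 21, 2037 becomes Oct 20, 2037.
Oct 20, 2037 falls on a Tuesday. The rules make no weekend/holiday allowance, so it remains Oct 20, 2037.
So the filing is due Oct 20, 2037.

Oct 20, 2037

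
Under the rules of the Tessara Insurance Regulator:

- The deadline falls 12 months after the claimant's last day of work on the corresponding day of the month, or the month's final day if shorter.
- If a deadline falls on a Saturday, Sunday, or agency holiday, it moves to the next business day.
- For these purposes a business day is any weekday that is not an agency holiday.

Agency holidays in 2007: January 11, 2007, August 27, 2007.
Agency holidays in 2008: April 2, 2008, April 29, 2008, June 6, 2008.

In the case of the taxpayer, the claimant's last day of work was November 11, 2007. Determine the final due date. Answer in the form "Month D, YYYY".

Moving 12 months forward from November 11, 2007 on the corresponding day gives November 11, 2008.
November 11, 2008 is a Tuesday and not a listed holiday, so it stands.
So the filing is due November 11, 2008.

November 11, 2008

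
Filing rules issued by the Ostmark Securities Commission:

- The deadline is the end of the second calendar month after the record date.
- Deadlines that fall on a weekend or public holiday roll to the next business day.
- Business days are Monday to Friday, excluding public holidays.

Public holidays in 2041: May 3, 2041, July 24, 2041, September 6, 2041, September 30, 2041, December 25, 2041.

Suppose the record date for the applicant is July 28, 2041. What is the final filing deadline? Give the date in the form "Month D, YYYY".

The second month after July 28, 2041 is September 2041, whose last day is September 30, 2041.
September 30, 2041 is a listed holiday; the next business day is October 1, 2041 (Tuesday).
The final due date is October 1, 2041.

October 1, 2041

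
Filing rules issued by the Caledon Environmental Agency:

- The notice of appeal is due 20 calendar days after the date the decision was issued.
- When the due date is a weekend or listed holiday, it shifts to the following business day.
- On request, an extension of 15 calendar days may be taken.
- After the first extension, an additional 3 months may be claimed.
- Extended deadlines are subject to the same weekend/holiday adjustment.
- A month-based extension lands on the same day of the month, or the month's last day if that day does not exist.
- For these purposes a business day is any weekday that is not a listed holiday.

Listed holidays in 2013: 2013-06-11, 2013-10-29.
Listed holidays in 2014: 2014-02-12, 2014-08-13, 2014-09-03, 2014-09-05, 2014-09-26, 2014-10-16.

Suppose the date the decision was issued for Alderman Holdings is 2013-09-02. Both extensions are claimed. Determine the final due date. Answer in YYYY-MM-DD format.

20 calendar days after 2013-09-02 is 2013-09-22.
2013-09-22 is a Sunday, so it moves to the next business day, 2013-09-23 (Monday).
With the 15-day extension, 2013-09-23 becomes 2013-10-08.
Since 2013-10-08 is a Tuesday and not a holiday, the date is unchanged.
The 3 months extension carries 2013-10-08 to 2014-01-08.
2014-01-08 falls on a Wednesday, which is a business day, so no adjustment is needed.
The final due date is 2014-01-08.

2014-01-08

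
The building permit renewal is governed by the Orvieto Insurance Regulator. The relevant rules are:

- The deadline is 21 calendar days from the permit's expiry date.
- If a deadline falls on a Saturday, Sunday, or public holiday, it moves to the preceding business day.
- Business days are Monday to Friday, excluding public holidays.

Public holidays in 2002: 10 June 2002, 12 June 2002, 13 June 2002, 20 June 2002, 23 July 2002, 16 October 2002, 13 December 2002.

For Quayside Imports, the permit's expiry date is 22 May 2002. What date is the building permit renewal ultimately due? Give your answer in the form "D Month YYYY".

21 calendar days after 22 May 2002 is 12 June 2002.
12 June 2002 is a listed holiday, so it moves to the preceding business day, 11 June 2002 (Tuesday).
Final deadline: 11 June 2002.

11 June 2002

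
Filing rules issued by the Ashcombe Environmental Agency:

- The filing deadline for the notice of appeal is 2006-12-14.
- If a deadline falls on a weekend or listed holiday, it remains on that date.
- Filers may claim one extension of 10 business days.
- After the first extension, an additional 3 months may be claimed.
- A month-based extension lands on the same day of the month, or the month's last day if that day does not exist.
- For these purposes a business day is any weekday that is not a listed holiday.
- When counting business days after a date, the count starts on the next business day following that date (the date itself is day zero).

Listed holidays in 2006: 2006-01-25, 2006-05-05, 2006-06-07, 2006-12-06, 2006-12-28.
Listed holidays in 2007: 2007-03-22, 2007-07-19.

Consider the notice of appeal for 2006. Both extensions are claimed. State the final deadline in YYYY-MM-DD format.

2007-03-29

The stated deadline is 2006-12-14.
No adjustment is made for weekends or holidays, so 2006-12-14 stands.
Counting 10 further business days from 2006-12-14 reaches 2006-12-29.
2006-12-29 is a Friday; no weekend or holiday adjustment applies.
Applying the 3 months extension: 3 months after 2006-12-29 is 2007-03-29.
No adjustment is made for weekends or holidays, so 2007-03-29 stands.
Deadline: 2007-03-29.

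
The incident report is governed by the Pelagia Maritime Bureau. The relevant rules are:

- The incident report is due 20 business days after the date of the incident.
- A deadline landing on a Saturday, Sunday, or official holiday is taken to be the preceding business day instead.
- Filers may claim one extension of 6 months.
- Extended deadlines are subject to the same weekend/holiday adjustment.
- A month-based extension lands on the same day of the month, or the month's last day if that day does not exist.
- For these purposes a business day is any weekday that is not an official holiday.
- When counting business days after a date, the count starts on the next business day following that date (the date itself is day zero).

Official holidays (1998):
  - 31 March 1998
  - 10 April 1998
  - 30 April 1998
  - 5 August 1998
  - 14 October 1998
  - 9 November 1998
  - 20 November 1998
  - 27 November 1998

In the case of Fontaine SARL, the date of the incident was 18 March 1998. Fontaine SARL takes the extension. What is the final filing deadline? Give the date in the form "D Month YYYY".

16 October 1998

Starting the day after 18 March 1998 and counting 20 business days lands on 17 April 1998.
17 April 1998 (Friday) is already a business day.
Applying the 6 months extension: 6 months after 17 April 1998 is 17 October 1998.
Because 17 October 1998 is a Saturday, the deadline becomes 16 October 1998 (Friday).
The final due date is 16 October 1998.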